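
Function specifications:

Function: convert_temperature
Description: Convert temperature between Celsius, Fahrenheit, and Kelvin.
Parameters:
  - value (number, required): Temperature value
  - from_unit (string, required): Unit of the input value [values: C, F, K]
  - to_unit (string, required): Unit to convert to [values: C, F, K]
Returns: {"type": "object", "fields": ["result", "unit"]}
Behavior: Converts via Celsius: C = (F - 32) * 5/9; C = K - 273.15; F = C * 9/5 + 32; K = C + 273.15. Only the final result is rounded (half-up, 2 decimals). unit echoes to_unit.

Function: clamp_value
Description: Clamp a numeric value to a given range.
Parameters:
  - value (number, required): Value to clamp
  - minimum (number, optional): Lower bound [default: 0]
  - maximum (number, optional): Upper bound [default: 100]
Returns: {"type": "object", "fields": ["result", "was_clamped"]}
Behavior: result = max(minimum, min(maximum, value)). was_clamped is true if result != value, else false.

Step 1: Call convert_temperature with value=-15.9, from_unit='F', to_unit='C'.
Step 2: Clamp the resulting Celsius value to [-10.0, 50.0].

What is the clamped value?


Step 1: convert_temperature(value=-15.9, from_unit=F, to_unit=C)
  To C: (-15.9 - 32) * 5/9 = -26.611111
  Target is C: -26.611111
  Round to 2 decimals: -26.61
  -> result = -26.61 C
Step 2: clamp_value(value=-26.61, minimum=-10.0, maximum=50.0)
  result = max(-10.0, min(50.0, -26.61)) = max(-10.0, -26.61) = -10.0
  was_clamped = (-10.0 != -26.61) = true
  -> result = -10.0
-10.0


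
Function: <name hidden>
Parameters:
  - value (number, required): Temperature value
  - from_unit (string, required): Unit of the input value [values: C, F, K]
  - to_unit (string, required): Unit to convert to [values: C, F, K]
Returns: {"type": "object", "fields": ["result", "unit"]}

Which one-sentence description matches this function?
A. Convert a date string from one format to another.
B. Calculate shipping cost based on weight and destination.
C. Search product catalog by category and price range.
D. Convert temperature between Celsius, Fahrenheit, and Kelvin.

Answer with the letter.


Parameters value, from_unit, to_unit and return ["result", "unit"] fit: Convert temperature between Celsius, Fahrenheit, and Kelvin.
D


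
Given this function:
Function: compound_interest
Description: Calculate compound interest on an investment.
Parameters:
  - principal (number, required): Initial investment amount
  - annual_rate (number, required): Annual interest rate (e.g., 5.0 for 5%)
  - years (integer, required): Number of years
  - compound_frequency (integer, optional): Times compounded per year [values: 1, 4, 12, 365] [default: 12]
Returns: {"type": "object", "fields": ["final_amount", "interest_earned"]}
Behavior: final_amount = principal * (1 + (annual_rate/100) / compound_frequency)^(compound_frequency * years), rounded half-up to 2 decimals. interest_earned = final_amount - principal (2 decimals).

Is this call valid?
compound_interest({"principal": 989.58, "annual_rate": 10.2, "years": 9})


Checking all required parameters present and types match... All valid.
Valid


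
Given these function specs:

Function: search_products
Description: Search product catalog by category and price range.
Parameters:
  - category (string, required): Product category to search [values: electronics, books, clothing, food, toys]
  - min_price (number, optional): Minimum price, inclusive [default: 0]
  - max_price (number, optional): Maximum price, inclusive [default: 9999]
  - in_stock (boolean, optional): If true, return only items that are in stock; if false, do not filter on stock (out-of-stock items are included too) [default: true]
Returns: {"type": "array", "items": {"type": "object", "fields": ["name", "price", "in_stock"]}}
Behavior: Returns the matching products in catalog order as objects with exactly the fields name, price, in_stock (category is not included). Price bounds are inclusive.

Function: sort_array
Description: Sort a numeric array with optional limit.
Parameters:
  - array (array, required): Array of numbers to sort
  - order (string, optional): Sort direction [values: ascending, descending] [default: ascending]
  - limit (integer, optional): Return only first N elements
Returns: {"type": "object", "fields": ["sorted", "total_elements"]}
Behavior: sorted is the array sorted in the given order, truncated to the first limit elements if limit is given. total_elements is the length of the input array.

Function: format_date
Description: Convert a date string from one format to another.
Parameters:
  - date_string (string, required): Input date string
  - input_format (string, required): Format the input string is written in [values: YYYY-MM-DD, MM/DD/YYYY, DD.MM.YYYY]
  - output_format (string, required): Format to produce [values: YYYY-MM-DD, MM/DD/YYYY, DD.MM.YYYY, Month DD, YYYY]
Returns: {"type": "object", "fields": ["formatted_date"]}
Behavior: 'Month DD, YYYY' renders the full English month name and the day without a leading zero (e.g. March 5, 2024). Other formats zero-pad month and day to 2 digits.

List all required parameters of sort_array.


Parameters of sort_array and their required/optional flag:
  array: required
  order: optional
  limit: optional
array


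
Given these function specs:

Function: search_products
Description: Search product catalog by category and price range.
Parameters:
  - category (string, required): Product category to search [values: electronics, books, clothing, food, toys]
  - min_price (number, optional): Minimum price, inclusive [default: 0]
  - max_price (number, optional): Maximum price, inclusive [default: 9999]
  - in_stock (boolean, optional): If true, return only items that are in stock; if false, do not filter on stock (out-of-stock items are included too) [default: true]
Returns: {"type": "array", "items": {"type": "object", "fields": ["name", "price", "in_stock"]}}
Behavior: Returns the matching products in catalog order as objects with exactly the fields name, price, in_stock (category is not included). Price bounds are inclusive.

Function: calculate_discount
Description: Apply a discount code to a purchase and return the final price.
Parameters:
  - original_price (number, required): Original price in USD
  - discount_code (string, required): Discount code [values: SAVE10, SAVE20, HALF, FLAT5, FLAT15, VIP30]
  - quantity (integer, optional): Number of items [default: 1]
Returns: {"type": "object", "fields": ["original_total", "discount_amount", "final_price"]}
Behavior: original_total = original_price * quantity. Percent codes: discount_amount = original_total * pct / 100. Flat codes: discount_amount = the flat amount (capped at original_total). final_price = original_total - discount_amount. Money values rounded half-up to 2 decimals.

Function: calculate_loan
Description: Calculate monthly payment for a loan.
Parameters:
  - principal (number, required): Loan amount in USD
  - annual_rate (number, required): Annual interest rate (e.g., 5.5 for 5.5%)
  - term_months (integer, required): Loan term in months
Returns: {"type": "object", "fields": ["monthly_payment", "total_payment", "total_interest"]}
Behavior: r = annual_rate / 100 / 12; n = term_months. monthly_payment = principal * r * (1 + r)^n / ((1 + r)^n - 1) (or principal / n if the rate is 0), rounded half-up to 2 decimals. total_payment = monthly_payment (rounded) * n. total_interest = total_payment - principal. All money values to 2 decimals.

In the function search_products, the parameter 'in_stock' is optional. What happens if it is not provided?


The search_products spec declares:
  - in_stock (boolean, optional): If true, return only items that are in stock; if false, do not filter on stock (out-of-stock items are included too) [default: true]
It defaults to true


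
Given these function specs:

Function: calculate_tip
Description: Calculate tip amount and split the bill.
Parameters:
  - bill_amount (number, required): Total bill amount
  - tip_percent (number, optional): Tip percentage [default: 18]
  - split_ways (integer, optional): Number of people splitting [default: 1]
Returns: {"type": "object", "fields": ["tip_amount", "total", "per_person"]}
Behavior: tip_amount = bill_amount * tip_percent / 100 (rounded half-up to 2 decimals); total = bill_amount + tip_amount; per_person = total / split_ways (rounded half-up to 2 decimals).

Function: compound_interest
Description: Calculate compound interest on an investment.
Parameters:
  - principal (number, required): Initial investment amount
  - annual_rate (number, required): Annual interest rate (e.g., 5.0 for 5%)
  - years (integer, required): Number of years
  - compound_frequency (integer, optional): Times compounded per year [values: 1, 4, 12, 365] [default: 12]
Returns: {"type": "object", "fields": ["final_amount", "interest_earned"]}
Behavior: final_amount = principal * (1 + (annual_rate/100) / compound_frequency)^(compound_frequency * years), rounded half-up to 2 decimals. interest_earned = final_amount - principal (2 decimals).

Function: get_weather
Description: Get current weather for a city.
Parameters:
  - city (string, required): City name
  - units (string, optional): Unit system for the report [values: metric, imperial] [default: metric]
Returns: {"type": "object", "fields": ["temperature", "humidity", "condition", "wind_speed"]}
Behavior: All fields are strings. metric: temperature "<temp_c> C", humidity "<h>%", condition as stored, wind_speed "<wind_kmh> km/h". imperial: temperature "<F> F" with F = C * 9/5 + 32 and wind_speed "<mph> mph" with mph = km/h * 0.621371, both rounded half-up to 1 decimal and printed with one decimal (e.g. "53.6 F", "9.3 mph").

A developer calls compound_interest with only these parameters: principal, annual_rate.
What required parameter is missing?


Required parameters: principal, annual_rate, years
Provided: principal, annual_rate
Missing: years
years


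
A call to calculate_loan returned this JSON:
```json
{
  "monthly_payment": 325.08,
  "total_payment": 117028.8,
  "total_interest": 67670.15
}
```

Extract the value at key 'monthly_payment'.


325.08


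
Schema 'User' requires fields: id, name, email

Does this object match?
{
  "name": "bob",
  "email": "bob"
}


Checking required fields...
Missing: id
Invalid - missing required field 'id'


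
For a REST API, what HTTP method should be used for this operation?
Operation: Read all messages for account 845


GET = read, POST = create, PUT = update/replace, DELETE = remove
This operation is a read.
GET


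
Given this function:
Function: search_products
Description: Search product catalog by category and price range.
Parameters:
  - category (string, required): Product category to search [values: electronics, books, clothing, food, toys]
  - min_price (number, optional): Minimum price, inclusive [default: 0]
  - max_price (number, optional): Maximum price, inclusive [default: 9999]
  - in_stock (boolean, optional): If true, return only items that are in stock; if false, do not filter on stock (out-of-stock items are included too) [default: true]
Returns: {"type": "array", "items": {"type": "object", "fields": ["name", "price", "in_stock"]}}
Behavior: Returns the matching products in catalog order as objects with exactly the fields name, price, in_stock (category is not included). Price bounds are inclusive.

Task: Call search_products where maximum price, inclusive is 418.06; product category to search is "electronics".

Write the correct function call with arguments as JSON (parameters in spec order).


Mapping each described value to its parameter name:
  'Maximum price, inclusive' -> max_price = 418.06
  'Product category to search' -> category = "electronics"
search_products({"category": "electronics", "max_price": 418.06})


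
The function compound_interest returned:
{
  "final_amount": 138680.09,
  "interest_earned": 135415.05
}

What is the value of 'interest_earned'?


135415.05


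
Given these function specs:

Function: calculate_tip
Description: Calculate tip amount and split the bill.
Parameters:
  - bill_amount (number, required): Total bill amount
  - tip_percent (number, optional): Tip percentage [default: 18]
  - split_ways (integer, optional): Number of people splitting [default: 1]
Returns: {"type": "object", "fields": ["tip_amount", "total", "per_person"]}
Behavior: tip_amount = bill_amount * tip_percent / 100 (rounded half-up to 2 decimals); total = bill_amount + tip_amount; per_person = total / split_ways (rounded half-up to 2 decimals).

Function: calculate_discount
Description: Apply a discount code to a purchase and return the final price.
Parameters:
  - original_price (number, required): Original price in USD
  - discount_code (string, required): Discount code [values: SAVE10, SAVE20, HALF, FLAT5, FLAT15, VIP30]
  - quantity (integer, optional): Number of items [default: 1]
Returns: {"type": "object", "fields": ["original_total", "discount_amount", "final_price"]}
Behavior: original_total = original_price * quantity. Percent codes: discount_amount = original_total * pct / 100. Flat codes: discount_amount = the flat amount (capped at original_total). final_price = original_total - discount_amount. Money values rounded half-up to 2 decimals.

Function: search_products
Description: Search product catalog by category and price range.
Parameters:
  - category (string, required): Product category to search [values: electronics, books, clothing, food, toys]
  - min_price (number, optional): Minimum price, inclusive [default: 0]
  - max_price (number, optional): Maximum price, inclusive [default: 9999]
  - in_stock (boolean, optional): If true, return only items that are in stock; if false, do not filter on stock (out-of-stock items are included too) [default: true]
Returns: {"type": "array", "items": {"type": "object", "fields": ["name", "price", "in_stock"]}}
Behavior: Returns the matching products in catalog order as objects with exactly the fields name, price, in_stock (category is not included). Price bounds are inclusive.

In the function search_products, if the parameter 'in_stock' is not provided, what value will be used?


The search_products spec declares:
  - in_stock (boolean, optional): If true, return only items that are in stock; if false, do not filter on stock (out-of-stock items are included too) [default: true]
Default:
true


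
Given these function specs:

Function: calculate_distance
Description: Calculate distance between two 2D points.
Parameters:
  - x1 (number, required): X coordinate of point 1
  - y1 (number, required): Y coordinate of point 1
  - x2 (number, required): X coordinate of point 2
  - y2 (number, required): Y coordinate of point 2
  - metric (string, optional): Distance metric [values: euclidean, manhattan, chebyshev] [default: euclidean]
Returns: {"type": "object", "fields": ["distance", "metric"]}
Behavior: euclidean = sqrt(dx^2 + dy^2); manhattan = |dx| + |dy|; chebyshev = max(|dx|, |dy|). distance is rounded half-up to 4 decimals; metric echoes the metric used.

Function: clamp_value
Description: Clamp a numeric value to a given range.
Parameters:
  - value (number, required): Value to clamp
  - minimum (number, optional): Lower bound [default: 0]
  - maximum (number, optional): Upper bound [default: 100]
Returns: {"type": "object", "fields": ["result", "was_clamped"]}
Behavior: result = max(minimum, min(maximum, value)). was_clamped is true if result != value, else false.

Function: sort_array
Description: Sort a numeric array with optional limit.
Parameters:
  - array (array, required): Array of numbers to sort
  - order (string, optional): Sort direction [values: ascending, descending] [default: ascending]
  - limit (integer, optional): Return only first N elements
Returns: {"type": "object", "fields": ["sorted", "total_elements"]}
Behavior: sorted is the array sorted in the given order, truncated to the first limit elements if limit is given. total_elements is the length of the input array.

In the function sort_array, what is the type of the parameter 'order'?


The sort_array spec declares:
  - order (string, optional): Sort direction [values: ascending, descending] [default: ascending]
Type:
string


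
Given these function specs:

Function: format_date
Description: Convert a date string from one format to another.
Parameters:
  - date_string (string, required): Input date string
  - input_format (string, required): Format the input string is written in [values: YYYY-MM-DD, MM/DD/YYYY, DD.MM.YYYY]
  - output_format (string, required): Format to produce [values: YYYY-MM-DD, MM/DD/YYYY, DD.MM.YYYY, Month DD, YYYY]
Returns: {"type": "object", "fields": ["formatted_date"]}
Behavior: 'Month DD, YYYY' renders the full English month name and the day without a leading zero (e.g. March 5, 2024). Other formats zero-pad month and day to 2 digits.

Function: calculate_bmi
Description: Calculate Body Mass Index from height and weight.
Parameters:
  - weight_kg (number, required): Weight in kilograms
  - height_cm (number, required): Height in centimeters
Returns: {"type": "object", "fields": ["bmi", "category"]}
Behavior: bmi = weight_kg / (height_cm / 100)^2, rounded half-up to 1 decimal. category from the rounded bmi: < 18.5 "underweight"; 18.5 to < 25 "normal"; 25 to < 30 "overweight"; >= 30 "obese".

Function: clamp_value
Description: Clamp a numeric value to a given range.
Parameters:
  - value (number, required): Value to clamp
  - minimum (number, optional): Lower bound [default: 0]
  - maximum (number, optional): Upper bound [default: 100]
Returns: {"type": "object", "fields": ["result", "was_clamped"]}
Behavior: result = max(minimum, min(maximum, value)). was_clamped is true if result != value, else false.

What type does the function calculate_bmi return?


The calculate_bmi spec declares Returns: {"type": "object", "fields": ["bmi", "category"]}
Type:
object


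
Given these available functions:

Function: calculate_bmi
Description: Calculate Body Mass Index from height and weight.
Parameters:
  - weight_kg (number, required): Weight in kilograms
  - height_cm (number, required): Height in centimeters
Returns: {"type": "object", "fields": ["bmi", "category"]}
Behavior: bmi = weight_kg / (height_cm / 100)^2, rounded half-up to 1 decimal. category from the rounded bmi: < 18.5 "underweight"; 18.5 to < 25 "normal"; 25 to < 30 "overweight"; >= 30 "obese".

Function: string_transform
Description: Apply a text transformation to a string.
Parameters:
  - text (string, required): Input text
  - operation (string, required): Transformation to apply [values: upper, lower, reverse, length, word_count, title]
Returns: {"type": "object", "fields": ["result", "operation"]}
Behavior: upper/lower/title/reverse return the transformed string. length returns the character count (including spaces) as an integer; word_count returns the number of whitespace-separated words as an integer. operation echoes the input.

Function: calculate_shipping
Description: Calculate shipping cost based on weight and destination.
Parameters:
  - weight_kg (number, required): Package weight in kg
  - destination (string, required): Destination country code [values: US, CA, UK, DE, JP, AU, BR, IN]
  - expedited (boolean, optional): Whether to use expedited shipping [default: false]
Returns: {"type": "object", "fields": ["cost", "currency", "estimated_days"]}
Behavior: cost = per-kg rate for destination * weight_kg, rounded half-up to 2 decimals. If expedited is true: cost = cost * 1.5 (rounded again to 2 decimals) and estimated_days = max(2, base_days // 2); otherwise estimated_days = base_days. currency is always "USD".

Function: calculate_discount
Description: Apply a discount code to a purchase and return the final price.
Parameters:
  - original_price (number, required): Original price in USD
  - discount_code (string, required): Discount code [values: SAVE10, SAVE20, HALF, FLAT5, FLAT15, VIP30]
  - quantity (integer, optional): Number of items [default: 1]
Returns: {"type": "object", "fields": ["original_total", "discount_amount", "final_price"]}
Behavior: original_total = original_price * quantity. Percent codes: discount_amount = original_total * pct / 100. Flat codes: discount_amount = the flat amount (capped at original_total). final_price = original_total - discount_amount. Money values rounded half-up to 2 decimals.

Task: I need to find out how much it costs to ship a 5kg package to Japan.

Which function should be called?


The task needs a function whose description is: Calculate shipping cost based on weight and destination.
calculate_shipping


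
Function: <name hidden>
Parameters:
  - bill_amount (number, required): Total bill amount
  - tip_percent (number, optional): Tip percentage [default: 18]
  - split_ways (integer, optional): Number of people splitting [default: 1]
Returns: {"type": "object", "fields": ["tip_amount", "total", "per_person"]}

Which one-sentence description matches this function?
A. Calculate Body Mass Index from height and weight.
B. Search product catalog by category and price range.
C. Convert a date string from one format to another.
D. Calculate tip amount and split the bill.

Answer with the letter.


Parameters bill_amount, tip_percent, split_ways and return ["tip_amount", "total", "per_person"] fit: Calculate tip amount and split the bill.
D


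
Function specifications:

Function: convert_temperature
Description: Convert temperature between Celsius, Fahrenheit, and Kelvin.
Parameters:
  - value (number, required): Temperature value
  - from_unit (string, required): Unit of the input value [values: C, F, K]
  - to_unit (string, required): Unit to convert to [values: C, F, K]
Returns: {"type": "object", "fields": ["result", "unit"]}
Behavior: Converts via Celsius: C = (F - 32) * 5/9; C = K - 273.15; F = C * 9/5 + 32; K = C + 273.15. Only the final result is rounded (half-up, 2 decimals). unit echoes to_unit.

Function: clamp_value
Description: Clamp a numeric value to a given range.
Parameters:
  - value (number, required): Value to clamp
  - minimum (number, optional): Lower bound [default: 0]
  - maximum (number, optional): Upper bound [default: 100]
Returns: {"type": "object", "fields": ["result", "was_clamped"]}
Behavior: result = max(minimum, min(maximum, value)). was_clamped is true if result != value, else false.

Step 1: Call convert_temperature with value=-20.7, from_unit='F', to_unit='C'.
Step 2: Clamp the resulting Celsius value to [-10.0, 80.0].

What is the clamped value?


Step 1: convert_temperature(value=-20.7, from_unit=F, to_unit=C)
  To C: (-20.7 - 32) * 5/9 = -29.277778
  Target is C: -29.277778
  Round to 2 decimals: -29.28
  -> result = -29.28 C
Step 2: clamp_value(value=-29.28, minimum=-10.0, maximum=80.0)
  result = max(-10.0, min(80.0, -29.28)) = max(-10.0, -29.28) = -10.0
  was_clamped = (-10.0 != -29.28) = true
  -> result = -10.0
-10.0


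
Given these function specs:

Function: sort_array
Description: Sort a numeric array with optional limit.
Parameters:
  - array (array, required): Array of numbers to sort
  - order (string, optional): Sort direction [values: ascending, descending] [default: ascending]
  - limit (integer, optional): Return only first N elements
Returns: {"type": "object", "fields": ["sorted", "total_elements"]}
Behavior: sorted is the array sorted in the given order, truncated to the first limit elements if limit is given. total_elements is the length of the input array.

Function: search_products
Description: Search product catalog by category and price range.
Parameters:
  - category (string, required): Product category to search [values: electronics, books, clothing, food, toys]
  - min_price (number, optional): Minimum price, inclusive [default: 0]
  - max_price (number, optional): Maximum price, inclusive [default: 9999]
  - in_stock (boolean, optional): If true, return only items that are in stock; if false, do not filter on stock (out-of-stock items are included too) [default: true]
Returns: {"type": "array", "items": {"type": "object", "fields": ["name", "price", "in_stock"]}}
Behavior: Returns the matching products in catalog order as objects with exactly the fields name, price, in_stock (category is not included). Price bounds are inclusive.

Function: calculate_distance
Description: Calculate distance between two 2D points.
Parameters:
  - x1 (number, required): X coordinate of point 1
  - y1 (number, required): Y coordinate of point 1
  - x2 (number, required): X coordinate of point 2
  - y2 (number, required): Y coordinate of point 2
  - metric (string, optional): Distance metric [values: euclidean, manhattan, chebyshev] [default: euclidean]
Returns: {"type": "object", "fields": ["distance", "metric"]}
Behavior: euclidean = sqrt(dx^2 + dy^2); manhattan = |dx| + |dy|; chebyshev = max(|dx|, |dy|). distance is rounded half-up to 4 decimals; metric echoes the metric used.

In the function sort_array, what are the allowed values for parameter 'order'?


The sort_array spec declares:
  - order (string, optional): Sort direction [values: ascending, descending] [default: ascending]
Allowed values:
ascending, descending


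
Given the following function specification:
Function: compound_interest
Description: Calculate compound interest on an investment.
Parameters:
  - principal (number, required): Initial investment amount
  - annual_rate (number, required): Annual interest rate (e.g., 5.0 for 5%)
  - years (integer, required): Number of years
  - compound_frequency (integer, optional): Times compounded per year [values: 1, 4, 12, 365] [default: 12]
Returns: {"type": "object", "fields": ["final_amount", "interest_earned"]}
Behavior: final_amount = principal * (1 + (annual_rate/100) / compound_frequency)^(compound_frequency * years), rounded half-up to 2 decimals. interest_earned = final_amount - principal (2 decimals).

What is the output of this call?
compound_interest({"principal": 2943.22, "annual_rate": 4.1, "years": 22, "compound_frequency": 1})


rate per period = 4.1/100/1 = 0.041 (keep full precision); periods = 1 * 22 = 22
(1 + 0.041)^22 = 2.4205611
final_amount = 2943.22 * 2.4205611 = 7124.243835 -> 7124.24
interest_earned = 7124.24 - 2943.22 = 4181.02
Output:
{"final_amount": 7124.24, "interest_earned": 4181.02}


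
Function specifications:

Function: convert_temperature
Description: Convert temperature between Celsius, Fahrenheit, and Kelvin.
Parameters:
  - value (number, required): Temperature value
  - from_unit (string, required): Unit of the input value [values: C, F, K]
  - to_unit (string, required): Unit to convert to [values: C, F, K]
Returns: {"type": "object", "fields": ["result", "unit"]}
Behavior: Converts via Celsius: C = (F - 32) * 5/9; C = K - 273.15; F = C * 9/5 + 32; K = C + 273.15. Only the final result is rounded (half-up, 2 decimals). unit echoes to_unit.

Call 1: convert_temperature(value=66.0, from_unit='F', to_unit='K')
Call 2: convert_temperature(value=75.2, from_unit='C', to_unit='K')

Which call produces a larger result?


Call 1:
  To C: (66 - 32) * 5/9 = 18.888889
  To K: 18.888889 + 273.15 = 292.038889
  Round to 2 decimals: 292.04
  -> 292.04 K
Call 2:
  Input already in C: 75.2
  To K: 75.2 + 273.15 = 348.35
  Round to 2 decimals: 348.35
  -> 348.35 K
Call 2 (348.35 K)


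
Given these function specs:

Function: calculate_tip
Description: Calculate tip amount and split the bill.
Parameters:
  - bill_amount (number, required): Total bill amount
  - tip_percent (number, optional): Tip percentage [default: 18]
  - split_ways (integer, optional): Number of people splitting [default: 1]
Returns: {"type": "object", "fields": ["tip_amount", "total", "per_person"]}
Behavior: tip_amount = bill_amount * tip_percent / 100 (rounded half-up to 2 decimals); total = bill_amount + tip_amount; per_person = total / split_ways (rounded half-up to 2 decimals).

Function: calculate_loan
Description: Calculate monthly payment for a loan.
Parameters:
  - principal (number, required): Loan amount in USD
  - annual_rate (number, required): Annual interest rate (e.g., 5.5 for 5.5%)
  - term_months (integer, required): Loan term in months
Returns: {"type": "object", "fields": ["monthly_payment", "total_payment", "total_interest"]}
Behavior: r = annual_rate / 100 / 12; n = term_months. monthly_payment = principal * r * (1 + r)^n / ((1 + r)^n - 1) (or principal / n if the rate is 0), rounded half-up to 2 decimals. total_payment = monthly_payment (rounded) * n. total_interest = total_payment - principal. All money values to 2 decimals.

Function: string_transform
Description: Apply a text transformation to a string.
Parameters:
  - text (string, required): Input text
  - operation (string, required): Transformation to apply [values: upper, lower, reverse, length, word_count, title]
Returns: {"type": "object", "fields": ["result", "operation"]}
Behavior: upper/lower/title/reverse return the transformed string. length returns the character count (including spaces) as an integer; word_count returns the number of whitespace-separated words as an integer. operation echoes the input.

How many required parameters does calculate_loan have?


Parameters of calculate_loan: principal (required), annual_rate (required), term_months (required)
Required count:
3


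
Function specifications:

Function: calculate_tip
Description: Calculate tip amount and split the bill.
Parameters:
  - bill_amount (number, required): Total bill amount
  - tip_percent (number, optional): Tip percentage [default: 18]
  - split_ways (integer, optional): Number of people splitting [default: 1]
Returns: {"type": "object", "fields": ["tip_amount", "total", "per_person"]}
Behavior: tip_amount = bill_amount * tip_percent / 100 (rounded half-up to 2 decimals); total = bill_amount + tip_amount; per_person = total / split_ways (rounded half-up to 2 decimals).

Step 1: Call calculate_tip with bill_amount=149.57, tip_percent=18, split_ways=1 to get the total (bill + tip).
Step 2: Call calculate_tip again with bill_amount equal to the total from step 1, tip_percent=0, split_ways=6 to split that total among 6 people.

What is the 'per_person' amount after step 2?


Step 1: calculate_tip(bill_amount=149.57, tip_percent=18, split_ways=1)
  tip_amount = 149.57 * 18/100 = 26.9226 -> 26.92
  total = 149.57 + 26.92 = 176.49
  per_person = 176.49 / 1 = 176.49 -> 176.49
  -> total = 176.49
Step 2: calculate_tip(bill_amount=176.49, tip_percent=0, split_ways=6)
  tip_amount = 176.49 * 0/100 = 0 -> 0.00
  total = 176.49 + 0.00 = 176.49
  per_person = 176.49 / 6 = 29.415 -> 29.42
  -> per_person = 29.42
$29.42


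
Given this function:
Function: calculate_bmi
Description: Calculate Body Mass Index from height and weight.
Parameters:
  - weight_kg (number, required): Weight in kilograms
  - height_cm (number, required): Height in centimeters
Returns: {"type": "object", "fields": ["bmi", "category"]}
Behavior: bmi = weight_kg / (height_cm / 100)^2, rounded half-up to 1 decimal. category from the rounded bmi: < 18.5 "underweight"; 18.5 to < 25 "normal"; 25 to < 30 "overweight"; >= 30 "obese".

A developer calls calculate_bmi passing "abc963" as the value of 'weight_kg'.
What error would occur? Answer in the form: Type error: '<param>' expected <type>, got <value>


Spec: 'weight_kg' is declared as number; "abc963" is a string.
Type error: 'weight_kg' expected number, got "abc963"


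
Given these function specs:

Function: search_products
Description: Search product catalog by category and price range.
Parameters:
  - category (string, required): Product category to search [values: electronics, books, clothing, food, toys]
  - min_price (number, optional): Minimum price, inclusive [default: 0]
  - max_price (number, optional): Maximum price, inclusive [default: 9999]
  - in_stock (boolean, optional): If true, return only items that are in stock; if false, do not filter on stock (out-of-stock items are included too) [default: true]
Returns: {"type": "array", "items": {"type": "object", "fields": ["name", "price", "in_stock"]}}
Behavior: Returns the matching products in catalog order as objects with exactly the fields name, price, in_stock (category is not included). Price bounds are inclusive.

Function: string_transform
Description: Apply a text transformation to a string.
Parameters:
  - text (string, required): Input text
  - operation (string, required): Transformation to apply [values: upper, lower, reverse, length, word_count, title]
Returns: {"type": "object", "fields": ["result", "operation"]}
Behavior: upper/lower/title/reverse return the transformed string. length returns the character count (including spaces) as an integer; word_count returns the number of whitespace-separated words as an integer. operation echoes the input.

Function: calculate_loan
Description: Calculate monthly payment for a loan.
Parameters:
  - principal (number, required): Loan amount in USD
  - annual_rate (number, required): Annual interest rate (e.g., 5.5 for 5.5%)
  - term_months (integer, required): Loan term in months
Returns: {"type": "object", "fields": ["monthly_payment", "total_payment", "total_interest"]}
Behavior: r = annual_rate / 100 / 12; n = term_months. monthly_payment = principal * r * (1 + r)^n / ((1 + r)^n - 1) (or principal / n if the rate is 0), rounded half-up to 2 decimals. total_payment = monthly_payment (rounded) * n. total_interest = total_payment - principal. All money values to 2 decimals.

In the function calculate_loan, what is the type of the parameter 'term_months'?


The calculate_loan spec declares:
  - term_months (integer, required): Loan term in months
Type:
integer


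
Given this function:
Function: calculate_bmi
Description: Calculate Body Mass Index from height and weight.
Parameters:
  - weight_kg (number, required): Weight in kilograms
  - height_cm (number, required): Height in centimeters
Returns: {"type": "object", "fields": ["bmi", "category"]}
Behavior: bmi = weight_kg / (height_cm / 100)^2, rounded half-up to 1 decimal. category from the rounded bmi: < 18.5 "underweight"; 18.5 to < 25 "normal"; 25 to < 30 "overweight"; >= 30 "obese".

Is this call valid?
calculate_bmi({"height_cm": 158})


Checking required parameters...
Missing required parameter: weight_kg
Invalid - missing required parameter 'weight_kg'


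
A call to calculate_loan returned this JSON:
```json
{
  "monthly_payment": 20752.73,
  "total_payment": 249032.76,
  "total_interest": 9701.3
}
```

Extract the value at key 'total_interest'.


9701.3


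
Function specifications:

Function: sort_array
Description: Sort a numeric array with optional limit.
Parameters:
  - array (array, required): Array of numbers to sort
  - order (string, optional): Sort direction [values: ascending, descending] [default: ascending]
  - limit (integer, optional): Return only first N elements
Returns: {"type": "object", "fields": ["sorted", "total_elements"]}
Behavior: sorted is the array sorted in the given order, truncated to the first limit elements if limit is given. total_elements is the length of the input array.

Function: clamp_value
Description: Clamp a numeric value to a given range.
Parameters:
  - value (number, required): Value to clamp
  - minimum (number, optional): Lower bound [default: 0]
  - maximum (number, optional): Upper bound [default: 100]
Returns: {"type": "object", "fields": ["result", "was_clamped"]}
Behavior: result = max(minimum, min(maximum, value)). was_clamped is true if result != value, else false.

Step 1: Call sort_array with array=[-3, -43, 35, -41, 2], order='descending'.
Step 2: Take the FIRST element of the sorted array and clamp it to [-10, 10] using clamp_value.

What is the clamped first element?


Step 1: sort_array(order=descending)
  sorted: [35, 2, -3, -41, -43]
  -> first element = 35
Step 2: clamp_value(value=35, minimum=-10, maximum=10)
  result = max(-10, min(10, 35)) = max(-10, 10) = 10
  was_clamped = (10 != 35) = true
  -> result = 10
10


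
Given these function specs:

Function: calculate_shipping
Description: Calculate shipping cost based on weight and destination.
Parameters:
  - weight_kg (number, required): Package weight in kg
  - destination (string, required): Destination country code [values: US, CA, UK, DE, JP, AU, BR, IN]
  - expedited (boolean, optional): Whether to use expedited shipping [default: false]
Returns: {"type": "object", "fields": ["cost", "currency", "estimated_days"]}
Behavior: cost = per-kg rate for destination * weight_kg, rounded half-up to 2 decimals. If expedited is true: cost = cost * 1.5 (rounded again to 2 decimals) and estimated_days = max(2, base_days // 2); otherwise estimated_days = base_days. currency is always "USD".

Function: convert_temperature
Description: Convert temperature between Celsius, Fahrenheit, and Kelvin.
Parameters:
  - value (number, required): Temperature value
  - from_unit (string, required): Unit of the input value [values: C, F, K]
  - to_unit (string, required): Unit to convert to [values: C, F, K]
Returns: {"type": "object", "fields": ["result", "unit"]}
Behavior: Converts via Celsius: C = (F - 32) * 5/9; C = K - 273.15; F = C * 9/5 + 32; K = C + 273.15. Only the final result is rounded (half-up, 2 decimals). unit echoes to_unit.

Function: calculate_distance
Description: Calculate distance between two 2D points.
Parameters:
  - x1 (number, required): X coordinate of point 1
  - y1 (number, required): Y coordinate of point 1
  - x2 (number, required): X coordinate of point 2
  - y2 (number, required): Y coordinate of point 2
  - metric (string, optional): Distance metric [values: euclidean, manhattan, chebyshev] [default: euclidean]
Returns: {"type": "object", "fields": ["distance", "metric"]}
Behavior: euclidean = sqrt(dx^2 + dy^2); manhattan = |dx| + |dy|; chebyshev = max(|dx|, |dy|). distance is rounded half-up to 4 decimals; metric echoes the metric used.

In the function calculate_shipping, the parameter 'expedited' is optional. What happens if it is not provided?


The calculate_shipping spec declares:
  - expedited (boolean, optional): Whether to use expedited shipping [default: false]
It defaults to false


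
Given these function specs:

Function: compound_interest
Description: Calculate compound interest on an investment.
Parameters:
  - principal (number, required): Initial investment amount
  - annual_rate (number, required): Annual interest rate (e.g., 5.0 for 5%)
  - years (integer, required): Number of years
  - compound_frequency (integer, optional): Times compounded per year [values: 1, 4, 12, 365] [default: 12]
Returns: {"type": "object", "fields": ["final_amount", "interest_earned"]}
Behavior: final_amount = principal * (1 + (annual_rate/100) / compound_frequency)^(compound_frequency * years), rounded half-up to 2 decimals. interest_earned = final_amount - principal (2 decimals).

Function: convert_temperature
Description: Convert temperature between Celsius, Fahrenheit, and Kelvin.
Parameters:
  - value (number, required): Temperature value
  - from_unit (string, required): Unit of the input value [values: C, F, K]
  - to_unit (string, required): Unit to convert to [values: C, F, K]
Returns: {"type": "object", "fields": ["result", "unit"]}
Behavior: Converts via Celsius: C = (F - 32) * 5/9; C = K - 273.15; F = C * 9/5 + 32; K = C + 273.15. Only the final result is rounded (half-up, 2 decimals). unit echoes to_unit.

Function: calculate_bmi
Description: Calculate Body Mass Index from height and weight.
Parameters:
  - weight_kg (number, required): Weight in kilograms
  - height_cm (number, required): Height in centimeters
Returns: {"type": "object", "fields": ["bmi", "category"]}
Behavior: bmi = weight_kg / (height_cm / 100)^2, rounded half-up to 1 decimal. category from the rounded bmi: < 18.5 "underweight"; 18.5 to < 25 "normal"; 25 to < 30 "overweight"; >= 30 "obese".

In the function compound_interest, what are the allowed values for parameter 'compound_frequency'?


The compound_interest spec declares:
  - compound_frequency (integer, optional): Times compounded per year [values: 1, 4, 12, 365] [default: 12]
Allowed values:
1, 4, 12, 365


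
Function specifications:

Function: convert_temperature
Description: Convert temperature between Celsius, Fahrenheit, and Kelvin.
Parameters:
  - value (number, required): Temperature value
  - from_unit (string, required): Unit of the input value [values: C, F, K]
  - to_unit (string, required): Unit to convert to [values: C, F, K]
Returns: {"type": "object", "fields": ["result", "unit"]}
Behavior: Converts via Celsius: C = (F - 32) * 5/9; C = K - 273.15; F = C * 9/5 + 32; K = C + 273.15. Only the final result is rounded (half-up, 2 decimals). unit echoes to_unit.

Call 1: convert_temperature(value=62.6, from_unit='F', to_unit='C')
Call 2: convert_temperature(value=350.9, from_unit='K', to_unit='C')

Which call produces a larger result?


Call 1:
  To C: (62.6 - 32) * 5/9 = 17
  Target is C: 17
  Round to 2 decimals: 17.0
  -> 17.0 C
Call 2:
  To C: 350.9 - 273.15 = 77.75
  Target is C: 77.75
  Round to 2 decimals: 77.75
  -> 77.75 C
Call 2 (77.75 C)
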